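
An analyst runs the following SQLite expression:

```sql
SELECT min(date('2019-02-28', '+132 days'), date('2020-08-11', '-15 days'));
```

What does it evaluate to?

date('2019-02-28', '+132 days') → 2019-07-10.
date('2020-08-11', '-15 days') → 2020-07-27.
Earlier of the two is 2019-07-10.

2019-07-10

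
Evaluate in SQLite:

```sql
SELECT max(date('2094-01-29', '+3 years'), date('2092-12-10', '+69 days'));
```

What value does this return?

2097-01-29

date('2094-01-29', '+3 years') → 2097-01-29.
date('2092-12-10', '+69 days') → 2093-02-17.
Later of the two is 2097-01-29.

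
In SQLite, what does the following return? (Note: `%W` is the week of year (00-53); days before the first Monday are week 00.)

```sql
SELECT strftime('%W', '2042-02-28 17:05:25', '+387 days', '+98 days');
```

First apply '+387 days', '+98 days': 2042-02-28 17:05:25 → 2043-06-28 17:05:25.
2043-06-28 is a Sunday. SQLite's %W counts Mondays since the year started; the result is 25.

25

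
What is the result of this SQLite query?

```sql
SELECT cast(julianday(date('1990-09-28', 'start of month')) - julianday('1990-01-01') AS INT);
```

`start of month` rewinds 1990-09-28 to 1990-09-01.
30 days remain in January 1990 after the 1st (31 − 1).
Full months from February 1990 through August 1990 contribute their day counts.
Then 1 day into September 1990.
Total: 30 + 28 + 31 + 30 + 31 + 30 + 31 + 31 + 1 = 243.

243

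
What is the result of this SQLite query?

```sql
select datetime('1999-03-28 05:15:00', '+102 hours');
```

1999-04-01 11:15:00

+102 hours from 1999-03-28 05:15:00 is 1999-04-01 11:15:00 (crosses midnight).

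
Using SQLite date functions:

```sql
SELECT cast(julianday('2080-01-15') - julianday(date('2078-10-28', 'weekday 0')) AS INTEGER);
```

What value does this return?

442

`weekday 0` advances to the next Sunday; 2078-10-28 is a Friday, so it moves forward to 2078-10-30.
1 day remains in October 2078 after the 30th (31 − 30).
Full months from November 2078 through December 2079 contribute their day counts.
Then 15 days into January 2080.
Total: 1 + 30 + 31 + 31 + 28 + 31 + 30 + 31 + 30 + 31 + 31 + 30 + 31 + 30 + 31 + 15 = 442.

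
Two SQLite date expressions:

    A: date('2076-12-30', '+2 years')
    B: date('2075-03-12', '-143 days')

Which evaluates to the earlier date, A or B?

A = 2078-12-30.
B = 2074-10-20.
B is earlier.

B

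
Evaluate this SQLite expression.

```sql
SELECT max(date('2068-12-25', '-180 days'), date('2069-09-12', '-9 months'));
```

date('2068-12-25', '-180 days') → 2068-06-28.
date('2069-09-12', '-9 months') → 2068-12-12.
Later of the two is 2068-12-12.

2068-12-12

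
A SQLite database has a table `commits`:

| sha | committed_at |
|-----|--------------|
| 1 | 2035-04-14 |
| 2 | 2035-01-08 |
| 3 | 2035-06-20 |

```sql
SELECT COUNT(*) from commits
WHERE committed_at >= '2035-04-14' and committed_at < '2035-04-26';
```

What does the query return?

1

Rows in [2035-04-14, 2035-04-26): 2035-04-14 → 1 row.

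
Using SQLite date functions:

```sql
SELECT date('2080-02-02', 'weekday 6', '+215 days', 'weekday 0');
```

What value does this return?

2080-09-08

`weekday 6` advances to the next Saturday; 2080-02-02 is a Friday, so it moves forward to 2080-02-03.
Applying '+215 days' to 2080-02-03: counting 215 days forward gives 2080-09-05.
`weekday 0` advances to the next Sunday; 2080-09-05 is a Thursday, so it moves forward to 2080-09-08.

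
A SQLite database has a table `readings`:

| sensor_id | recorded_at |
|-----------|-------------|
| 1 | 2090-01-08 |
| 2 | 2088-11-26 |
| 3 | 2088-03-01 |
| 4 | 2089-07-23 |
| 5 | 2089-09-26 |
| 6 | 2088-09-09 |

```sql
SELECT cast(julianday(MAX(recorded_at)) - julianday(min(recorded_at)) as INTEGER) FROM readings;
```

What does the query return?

678

MIN = 2088-03-01, MAX = 2090-01-08.
30 days remain in March 2088 after the 1st (31 − 1).
Full months from April 2088 through December 2089 contribute their day counts.
Then 8 days into January 2090.
Total: 30 + 30 + 31 + 30 + 31 + 31 + 30 + 31 + 30 + 31 + 31 + 28 + 31 + 30 + 31 + 30 + 31 + 31 + 30 + 31 + 30 + 31 + 8 = 678.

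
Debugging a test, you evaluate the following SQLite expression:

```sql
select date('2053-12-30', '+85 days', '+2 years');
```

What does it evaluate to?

Applying '+85 days' to 2053-12-30: counting 85 days forward gives 2054-03-25.
Adding +2 years to 2054-03-25 gives 2056-03-25.

2056-03-25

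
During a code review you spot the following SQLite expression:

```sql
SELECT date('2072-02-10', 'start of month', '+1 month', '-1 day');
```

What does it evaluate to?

2072-02-29

`start of month` rewinds 2072-02-10 to 2072-02-01.
Adding +1 month to 2072-02-01 gives 2072-03-01.
Going back 1 day from 2072-03-01 reaches 2072-02-29 (last day of February, 29 days).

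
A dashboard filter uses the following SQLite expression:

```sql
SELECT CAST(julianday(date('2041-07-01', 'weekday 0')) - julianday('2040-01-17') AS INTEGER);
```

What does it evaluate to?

`weekday 0` advances to the next Sunday; 2041-07-01 is a Monday, so it moves forward to 2041-07-07.
14 days remain in January 2040 after the 17th (31 − 17).
Full months from February 2040 through June 2041 contribute their day counts.
Then 7 days into July 2041.
Total: 14 + 29 + 31 + 30 + 31 + 30 + 31 + 31 + 30 + 31 + 30 + 31 + 31 + 28 + 31 + 30 + 31 + 30 + 7 = 537.

537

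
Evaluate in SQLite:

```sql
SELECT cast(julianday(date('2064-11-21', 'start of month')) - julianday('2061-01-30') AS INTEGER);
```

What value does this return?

`start of month` rewinds 2064-11-21 to 2064-11-01.
1 day remains in January 2061 after the 30th (31 − 30).
Full months from February 2061 through October 2064 contribute their day counts.
Then 1 day into November 2064.
Total: 1 + 28 + 31 + 30 + 31 + 30 + 31 + 31 + 30 + 31 + 30 + 31 + 31 + 28 + 31 + 30 + 31 + 30 + 31 + 31 + 30 + 31 + 30 + 31 + 31 + 28 + 31 + 30 + 31 + 30 + 31 + 31 + 30 + 31 + 30 + 31 + 31 + 29 + 31 + 30 + 31 + 30 + 31 + 31 + 30 + 31 + 1 = 1371.

1371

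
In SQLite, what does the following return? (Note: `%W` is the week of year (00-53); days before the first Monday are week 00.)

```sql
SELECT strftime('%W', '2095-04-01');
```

2095-04-01 is a Friday. SQLite's %W counts Mondays since the year started; the result is 13.

13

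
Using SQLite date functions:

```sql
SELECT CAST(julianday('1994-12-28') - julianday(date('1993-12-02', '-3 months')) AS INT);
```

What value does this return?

482

Adding -3 months to 1993-12-02 gives 1993-09-02.
28 days remain in September 1993 after the 2nd (30 − 2).
Full months from October 1993 through November 1994 contribute their day counts.
Then 28 days into December 1994.
Total: 28 + 31 + 30 + 31 + 31 + 28 + 31 + 30 + 31 + 30 + 31 + 31 + 30 + 31 + 30 + 28 = 482.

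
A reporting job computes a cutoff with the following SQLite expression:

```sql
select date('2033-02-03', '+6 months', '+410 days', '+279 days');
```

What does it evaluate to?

2035-06-23

Adding +6 months to 2033-02-03 gives 2033-08-03.
Applying '+410 days' to 2033-08-03: counting 410 days forward gives 2034-09-17.
Applying '+279 days' to 2034-09-17: counting 279 days forward gives 2035-06-23.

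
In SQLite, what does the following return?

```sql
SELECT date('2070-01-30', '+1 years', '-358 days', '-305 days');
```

Adding +1 year to 2070-01-30 gives 2071-01-30.
Applying '-358 days' to 2071-01-30: counting 358 days back gives 2070-02-06.
Applying '-305 days' to 2070-02-06: counting 305 days back gives 2069-04-07.

2069-04-07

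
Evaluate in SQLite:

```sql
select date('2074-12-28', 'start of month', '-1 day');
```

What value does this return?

`start of month` rewinds 2074-12-28 to 2074-12-01.
Going back 1 day from 2074-12-01 reaches 2074-11-30 (last day of November, 30 days).

2074-11-30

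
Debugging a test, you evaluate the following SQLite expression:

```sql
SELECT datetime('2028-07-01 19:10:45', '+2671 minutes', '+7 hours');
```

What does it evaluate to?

2671 minutes = 44h 31m; +2671 minutes from 2028-07-01 19:10:45 is 2028-07-03 15:41:45 (crosses midnight).
+7 hours from 2028-07-03 15:41:45 is 2028-07-03 22:41:45.

2028-07-03 22:41:45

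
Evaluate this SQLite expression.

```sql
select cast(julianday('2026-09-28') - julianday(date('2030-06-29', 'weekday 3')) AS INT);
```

`weekday 3` advances to the next Wednesday; 2030-06-29 is a Saturday, so it moves forward to 2030-07-03.
2 days remain in September 2026 after the 28th (30 − 28).
Full months from October 2026 through June 2030 contribute their day counts.
Then 3 days into July 2030.
Total: 2 + 31 + 30 + 31 + 31 + 28 + 31 + 30 + 31 + 30 + 31 + 31 + 30 + 31 + 30 + 31 + 31 + 29 + 31 + 30 + 31 + 30 + 31 + 31 + 30 + 31 + 30 + 31 + 31 + 28 + 31 + 30 + 31 + 30 + 31 + 31 + 30 + 31 + 30 + 31 + 31 + 28 + 31 + 30 + 31 + 30 + 3 = 1374.
The subtraction is earlier − later, so the result is −1374 → -1374.

-1374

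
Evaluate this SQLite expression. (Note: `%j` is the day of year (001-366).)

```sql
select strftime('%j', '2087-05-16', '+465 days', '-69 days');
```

167

First apply '+465 days', '-69 days': 2087-05-16 → 2088-06-15.
Day-of-year for 2088-06-15: days since 2088-01-01 inclusive = 167, zero-padded to 167.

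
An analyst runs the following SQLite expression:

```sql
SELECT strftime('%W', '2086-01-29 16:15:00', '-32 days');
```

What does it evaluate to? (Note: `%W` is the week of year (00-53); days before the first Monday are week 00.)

First apply '-32 days': 2086-01-29 16:15:00 → 2085-12-28 16:15:00.
2085-12-28 is a Friday. SQLite's %W counts Mondays since the year started; the result is 52.

52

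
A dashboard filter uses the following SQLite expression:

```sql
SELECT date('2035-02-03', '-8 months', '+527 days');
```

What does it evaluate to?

Adding -8 months to 2035-02-03 gives 2034-06-03.
Applying '+527 days' to 2034-06-03: counting 527 days forward gives 2035-11-12.

2035-11-12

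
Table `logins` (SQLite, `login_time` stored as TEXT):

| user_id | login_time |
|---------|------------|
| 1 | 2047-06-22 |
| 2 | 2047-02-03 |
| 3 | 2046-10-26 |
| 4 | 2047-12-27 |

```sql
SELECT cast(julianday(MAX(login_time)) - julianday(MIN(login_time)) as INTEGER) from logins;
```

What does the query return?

427

MIN = 2046-10-26, MAX = 2047-12-27.
5 days remain in October 2046 after the 26th (31 − 26).
Full months from November 2046 through November 2047 contribute their day counts.
Then 27 days into December 2047.
Total: 5 + 30 + 31 + 31 + 28 + 31 + 30 + 31 + 30 + 31 + 31 + 30 + 31 + 30 + 27 = 427.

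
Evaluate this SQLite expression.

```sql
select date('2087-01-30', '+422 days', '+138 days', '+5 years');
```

Applying '+422 days' to 2087-01-30: counting 422 days forward gives 2088-03-27.
Applying '+138 days' to 2088-03-27: counting 138 days forward gives 2088-08-12.
Adding +5 years to 2088-08-12 gives 2093-08-12.

2093-08-12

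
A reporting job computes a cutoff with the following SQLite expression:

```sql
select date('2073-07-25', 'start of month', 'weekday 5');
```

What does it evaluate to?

`start of month` rewinds 2073-07-25 to 2073-07-01.
`weekday 5` advances to the next Friday; 2073-07-01 is a Saturday, so it moves forward to 2073-07-07.

2073-07-07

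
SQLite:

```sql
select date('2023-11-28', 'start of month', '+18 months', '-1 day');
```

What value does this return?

2025-04-30

`start of month` rewinds 2023-11-28 to 2023-11-01.
Adding +18 months to 2023-11-01 gives 2025-05-01.
Going back 1 day from 2025-05-01 reaches 2025-04-30 (last day of April, 30 days).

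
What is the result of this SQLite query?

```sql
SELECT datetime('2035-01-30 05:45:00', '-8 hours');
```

-8 hours from 2035-01-30 05:45:00 is 2035-01-29 21:45:00 (crosses midnight).

2035-01-29 21:45:00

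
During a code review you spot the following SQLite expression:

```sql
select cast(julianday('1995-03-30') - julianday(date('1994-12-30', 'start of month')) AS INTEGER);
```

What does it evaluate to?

`start of month` rewinds 1994-12-30 to 1994-12-01.
30 days remain in December 1994 after the 1st (31 − 1).
January 1995: 31 days.
February 1995: 28 days.
Then 30 days into March 1995.
Total: 30 + 31 + 28 + 30 = 119.

119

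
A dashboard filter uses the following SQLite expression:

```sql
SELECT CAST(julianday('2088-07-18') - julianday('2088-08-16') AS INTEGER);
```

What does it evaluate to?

13 days remain in July 2088 after the 18th (31 − 18).
Then 16 days into August 2088.
Total: 13 + 16 = 29.
The subtraction is earlier − later, so the result is −29 → -29.

-29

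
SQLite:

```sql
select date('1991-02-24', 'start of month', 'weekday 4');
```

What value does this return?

`start of month` rewinds 1991-02-24 to 1991-02-01.
`weekday 4` advances to the next Thursday; 1991-02-01 is a Friday, so it moves forward to 1991-02-07.

1991-02-07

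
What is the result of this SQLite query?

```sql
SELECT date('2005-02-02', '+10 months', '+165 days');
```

2006-05-16

Adding +10 months to 2005-02-02 gives 2005-12-02.
Applying '+165 days' to 2005-12-02: counting 165 days forward gives 2006-05-16.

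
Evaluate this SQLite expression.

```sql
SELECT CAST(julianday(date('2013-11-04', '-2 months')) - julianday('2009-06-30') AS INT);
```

1527

Adding -2 months to 2013-11-04 gives 2013-09-04.
0 days remain in June 2009 after the 30th (30 − 30).
Full months from July 2009 through August 2013 contribute their day counts.
Then 4 days into September 2013.
Total: 0 + 31 + 31 + 30 + 31 + 30 + 31 + 31 + 28 + 31 + 30 + 31 + 30 + 31 + 31 + 30 + 31 + 30 + 31 + 31 + 28 + 31 + 30 + 31 + 30 + 31 + 31 + 30 + 31 + 30 + 31 + 31 + 29 + 31 + 30 + 31 + 30 + 31 + 31 + 30 + 31 + 30 + 31 + 31 + 28 + 31 + 30 + 31 + 30 + 31 + 31 + 4 = 1527.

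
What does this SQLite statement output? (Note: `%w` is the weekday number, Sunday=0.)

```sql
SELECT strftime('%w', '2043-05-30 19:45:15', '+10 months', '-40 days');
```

First apply '+10 months', '-40 days': 2043-05-30 19:45:15 → 2044-02-19 19:45:15.
2044-02-19 is a Friday; with Sunday=0 that is 5.

5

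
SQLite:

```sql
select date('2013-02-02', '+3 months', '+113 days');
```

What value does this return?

Adding +3 months to 2013-02-02 gives 2013-05-02.
Applying '+113 days' to 2013-05-02: counting 113 days forward gives 2013-08-23.

2013-08-23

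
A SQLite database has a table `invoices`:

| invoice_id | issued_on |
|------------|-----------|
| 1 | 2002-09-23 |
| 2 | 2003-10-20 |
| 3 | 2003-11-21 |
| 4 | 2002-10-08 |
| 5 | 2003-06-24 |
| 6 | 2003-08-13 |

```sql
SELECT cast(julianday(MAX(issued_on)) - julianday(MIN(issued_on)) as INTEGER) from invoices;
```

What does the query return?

MIN = 2002-09-23, MAX = 2003-11-21.
7 days remain in September 2002 after the 23rd (30 − 23).
Full months from October 2002 through October 2003 contribute their day counts.
Then 21 days into November 2003.
Total: 7 + 31 + 30 + 31 + 31 + 28 + 31 + 30 + 31 + 30 + 31 + 31 + 30 + 31 + 21 = 424.

424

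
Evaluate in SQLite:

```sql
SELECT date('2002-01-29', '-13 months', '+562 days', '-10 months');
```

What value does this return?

Adding -13 months to 2002-01-29 gives 2000-12-29.
Applying '+562 days' to 2000-12-29: counting 562 days forward gives 2002-07-14.
Adding -10 months to 2002-07-14 gives 2001-09-14.

2001-09-14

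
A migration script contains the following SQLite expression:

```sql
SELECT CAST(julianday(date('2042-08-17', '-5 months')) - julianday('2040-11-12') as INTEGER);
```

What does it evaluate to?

490

Adding -5 months to 2042-08-17 gives 2042-03-17.
18 days remain in November 2040 after the 12th (30 − 12).
Full months from December 2040 through February 2042 contribute their day counts.
Then 17 days into March 2042.
Total: 18 + 31 + 31 + 28 + 31 + 30 + 31 + 30 + 31 + 31 + 30 + 31 + 30 + 31 + 31 + 28 + 17 = 490.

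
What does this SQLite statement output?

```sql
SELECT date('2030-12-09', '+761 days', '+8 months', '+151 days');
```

Applying '+761 days' to 2030-12-09: counting 761 days forward gives 2033-01-08.
Adding +8 months to 2033-01-08 gives 2033-09-08.
Applying '+151 days' to 2033-09-08: counting 151 days forward gives 2034-02-06.

2034-02-06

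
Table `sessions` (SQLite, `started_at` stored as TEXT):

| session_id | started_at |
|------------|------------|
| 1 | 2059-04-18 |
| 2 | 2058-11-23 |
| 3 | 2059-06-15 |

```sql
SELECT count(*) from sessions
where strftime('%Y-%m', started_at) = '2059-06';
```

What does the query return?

Rows with year-month 2059-06: 2059-06-15 → 1.

1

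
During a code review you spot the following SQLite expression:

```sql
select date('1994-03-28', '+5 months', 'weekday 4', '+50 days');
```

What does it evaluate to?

Adding +5 months to 1994-03-28 gives 1994-08-28.
`weekday 4` advances to the next Thursday; 1994-08-28 is a Sunday, so it moves forward to 1994-09-01.
Applying '+50 days' to 1994-09-01: counting 50 days forward gives 1994-10-21.

1994-10-21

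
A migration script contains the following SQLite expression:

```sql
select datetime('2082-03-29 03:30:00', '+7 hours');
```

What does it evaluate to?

2082-03-29 10:30:00

+7 hours from 2082-03-29 03:30:00 is 2082-03-29 10:30:00.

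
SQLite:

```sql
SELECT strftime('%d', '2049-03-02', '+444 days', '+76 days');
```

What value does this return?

04

First apply '+444 days', '+76 days': 2049-03-02 → 2050-08-04.
`%d` extracts the 2-digit day of month: 04.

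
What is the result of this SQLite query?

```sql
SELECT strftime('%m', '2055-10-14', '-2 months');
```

08

First apply '-2 months': 2055-10-14 → 2055-08-14.
`%m` extracts the 2-digit month (01-12): 08.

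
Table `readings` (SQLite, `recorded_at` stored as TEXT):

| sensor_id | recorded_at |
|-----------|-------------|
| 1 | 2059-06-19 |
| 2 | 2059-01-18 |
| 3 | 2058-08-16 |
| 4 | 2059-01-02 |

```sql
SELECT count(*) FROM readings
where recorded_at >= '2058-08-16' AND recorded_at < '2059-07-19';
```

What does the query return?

Rows in [2058-08-16, 2059-07-19): 2059-06-19, 2059-01-18, 2058-08-16, 2059-01-02 → 4 rows.

4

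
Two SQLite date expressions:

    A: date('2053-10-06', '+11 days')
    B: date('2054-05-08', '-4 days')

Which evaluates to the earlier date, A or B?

A

A = 2053-10-17.
B = 2054-05-04.
A is earlier.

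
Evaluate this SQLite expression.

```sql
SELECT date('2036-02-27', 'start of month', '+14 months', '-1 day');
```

`start of month` rewinds 2036-02-27 to 2036-02-01.
Adding +14 months to 2036-02-01 gives 2037-04-01.
Going back 1 day from 2037-04-01 reaches 2037-03-31 (last day of March, 31 days).

2037-03-31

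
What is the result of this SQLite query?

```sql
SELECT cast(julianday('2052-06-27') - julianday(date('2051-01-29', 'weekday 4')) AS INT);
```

`weekday 4` advances to the next Thursday; 2051-01-29 is a Sunday, so it moves forward to 2051-02-02.
26 days remain in February 2051 after the 2nd (28 − 2).
Full months from March 2051 through May 2052 contribute their day counts.
Then 27 days into June 2052.
Total: 26 + 31 + 30 + 31 + 30 + 31 + 31 + 30 + 31 + 30 + 31 + 31 + 29 + 31 + 30 + 31 + 27 = 511.

511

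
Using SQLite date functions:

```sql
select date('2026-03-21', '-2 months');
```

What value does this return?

Adding -2 months to 2026-03-21 gives 2026-01-21.

2026-01-21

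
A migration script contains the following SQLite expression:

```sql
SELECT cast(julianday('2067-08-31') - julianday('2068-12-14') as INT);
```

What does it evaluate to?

-471

0 days remain in August 2067 after the 31st (31 − 31).
Full months from September 2067 through November 2068 contribute their day counts.
Then 14 days into December 2068.
Total: 0 + 30 + 31 + 30 + 31 + 31 + 29 + 31 + 30 + 31 + 30 + 31 + 31 + 30 + 31 + 30 + 14 = 471.
The subtraction is earlier − later, so the result is −471 → -471.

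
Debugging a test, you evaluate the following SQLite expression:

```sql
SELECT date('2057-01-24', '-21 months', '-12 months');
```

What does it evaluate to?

2054-04-24

Adding -21 months to 2057-01-24 gives 2055-04-24.
Adding -12 months to 2055-04-24 gives 2054-04-24.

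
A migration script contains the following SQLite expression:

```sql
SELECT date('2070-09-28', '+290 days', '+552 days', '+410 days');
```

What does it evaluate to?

2074-03-03

Applying '+290 days' to 2070-09-28: counting 290 days forward gives 2071-07-15.
Applying '+552 days' to 2071-07-15: counting 552 days forward gives 2073-01-17.
Applying '+410 days' to 2073-01-17: counting 410 days forward gives 2074-03-03.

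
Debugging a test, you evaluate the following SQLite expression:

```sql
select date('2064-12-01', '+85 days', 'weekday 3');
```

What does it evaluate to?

Applying '+85 days' to 2064-12-01: counting 85 days forward gives 2065-02-24.
`weekday 3` advances to the next Wednesday; 2065-02-24 is a Tuesday, so it moves forward to 2065-02-25.

2065-02-25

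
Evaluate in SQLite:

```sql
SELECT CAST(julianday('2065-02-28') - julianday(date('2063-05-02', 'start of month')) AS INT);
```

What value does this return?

`start of month` rewinds 2063-05-02 to 2063-05-01.
30 days remain in May 2063 after the 1st (31 − 1).
Full months from June 2063 through January 2065 contribute their day counts.
Then 28 days into February 2065.
Total: 30 + 30 + 31 + 31 + 30 + 31 + 30 + 31 + 31 + 29 + 31 + 30 + 31 + 30 + 31 + 31 + 30 + 31 + 30 + 31 + 31 + 28 = 669.

669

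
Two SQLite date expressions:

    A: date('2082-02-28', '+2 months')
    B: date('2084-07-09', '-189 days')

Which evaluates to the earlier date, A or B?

A = 2082-04-28.
B = 2084-01-02.
A is earlier.

A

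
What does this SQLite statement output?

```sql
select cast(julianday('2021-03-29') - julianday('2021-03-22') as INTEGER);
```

Both dates are in March 2021: 29 − 22 = 7.

7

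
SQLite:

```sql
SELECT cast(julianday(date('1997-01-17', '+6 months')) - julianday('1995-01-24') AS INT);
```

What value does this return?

Adding +6 months to 1997-01-17 gives 1997-07-17.
7 days remain in January 1995 after the 24th (31 − 24).
Full months from February 1995 through June 1997 contribute their day counts.
Then 17 days into July 1997.
Total: 7 + 28 + 31 + 30 + 31 + 30 + 31 + 31 + 30 + 31 + 30 + 31 + 31 + 29 + 31 + 30 + 31 + 30 + 31 + 31 + 30 + 31 + 30 + 31 + 31 + 28 + 31 + 30 + 31 + 30 + 17 = 905.

905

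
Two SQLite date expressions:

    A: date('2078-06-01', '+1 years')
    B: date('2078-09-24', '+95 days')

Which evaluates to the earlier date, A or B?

A = 2079-06-01.
B = 2078-12-28.
B is earlier.

B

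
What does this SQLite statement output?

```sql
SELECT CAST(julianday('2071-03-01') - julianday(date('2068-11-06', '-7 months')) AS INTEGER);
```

1059

Adding -7 months to 2068-11-06 gives 2068-04-06.
24 days remain in April 2068 after the 6th (30 − 6).
Full months from May 2068 through February 2071 contribute their day counts.
Then 1 day into March 2071.
Total: 24 + 31 + 30 + 31 + 31 + 30 + 31 + 30 + 31 + 31 + 28 + 31 + 30 + 31 + 30 + 31 + 31 + 30 + 31 + 30 + 31 + 31 + 28 + 31 + 30 + 31 + 30 + 31 + 31 + 30 + 31 + 30 + 31 + 31 + 28 + 1 = 1059.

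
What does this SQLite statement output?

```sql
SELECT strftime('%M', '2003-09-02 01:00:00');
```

`%M` extracts the 2-digit minute: 00.

00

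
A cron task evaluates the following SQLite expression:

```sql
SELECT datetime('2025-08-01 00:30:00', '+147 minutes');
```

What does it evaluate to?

147 minutes = 2h 27m; +147 minutes from 2025-08-01 00:30:00 is 2025-08-01 02:57:00.

2025-08-01 02:57:00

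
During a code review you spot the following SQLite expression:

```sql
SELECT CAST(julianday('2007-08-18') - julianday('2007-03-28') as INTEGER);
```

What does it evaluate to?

3 days remain in March 2007 after the 28th (31 − 28).
April 2007: 30 days.
May 2007: 31 days.
June 2007: 30 days.
July 2007: 31 days.
Then 18 days into August 2007.
Total: 3 + 30 + 31 + 30 + 31 + 18 = 143.

143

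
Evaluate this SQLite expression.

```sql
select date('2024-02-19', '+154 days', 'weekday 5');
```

Applying '+154 days' to 2024-02-19: counting 154 days forward gives 2024-07-22.
`weekday 5` advances to the next Friday; 2024-07-22 is a Monday, so it moves forward to 2024-07-26.

2024-07-26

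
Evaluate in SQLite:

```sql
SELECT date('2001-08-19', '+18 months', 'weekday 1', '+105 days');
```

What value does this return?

Adding +18 months to 2001-08-19 gives 2003-02-19.
`weekday 1` advances to the next Monday; 2003-02-19 is a Wednesday, so it moves forward to 2003-02-24.
Applying '+105 days' to 2003-02-24: counting 105 days forward gives 2003-06-09.

2003-06-09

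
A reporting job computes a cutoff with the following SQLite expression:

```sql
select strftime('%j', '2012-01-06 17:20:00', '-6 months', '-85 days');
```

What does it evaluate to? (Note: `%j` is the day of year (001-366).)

First apply '-6 months', '-85 days': 2012-01-06 17:20:00 → 2011-04-12 17:20:00.
Day-of-year for 2011-04-12: days since 2011-01-01 inclusive = 102, zero-padded to 102.

102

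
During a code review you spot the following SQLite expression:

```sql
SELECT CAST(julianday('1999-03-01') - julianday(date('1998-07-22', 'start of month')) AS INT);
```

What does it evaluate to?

243

`start of month` rewinds 1998-07-22 to 1998-07-01.
30 days remain in July 1998 after the 1st (31 − 1).
Full months from August 1998 through February 1999 contribute their day counts.
Then 1 day into March 1999.
Total: 30 + 31 + 30 + 31 + 30 + 31 + 31 + 28 + 1 = 243.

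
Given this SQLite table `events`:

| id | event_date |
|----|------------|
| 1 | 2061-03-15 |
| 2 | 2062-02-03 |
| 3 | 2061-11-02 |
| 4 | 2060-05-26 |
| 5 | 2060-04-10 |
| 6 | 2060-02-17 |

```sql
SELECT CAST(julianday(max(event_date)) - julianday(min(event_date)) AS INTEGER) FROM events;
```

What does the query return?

MIN = 2060-02-17, MAX = 2062-02-03.
12 days remain in February 2060 after the 17th (29 − 17).
Full months from March 2060 through January 2062 contribute their day counts.
Then 3 days into February 2062.
Total: 12 + 31 + 30 + 31 + 30 + 31 + 31 + 30 + 31 + 30 + 31 + 31 + 28 + 31 + 30 + 31 + 30 + 31 + 31 + 30 + 31 + 30 + 31 + 31 + 3 = 717.

717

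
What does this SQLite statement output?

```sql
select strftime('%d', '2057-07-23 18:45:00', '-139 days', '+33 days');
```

08

First apply '-139 days', '+33 days': 2057-07-23 18:45:00 → 2057-04-08 18:45:00.
`%d` extracts the 2-digit day of month: 08.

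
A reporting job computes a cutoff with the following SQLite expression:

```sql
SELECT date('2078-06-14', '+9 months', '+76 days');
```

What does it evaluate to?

2079-05-29

Adding +9 months to 2078-06-14 gives 2079-03-14.
Applying '+76 days' to 2079-03-14: counting 76 days forward gives 2079-05-29.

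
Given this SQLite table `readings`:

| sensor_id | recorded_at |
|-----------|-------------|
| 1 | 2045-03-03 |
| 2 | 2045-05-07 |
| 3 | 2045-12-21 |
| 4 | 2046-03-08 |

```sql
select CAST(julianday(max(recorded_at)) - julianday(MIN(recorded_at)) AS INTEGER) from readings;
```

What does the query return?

MIN = 2045-03-03, MAX = 2046-03-08.
28 days remain in March 2045 after the 3rd (31 − 3).
Full months from April 2045 through February 2046 contribute their day counts.
Then 8 days into March 2046.
Total: 28 + 30 + 31 + 30 + 31 + 31 + 30 + 31 + 30 + 31 + 31 + 28 + 8 = 370.

370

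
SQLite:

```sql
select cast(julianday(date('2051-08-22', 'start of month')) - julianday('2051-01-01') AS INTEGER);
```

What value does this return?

212

`start of month` rewinds 2051-08-22 to 2051-08-01.
30 days remain in January 2051 after the 1st (31 − 1).
Full months from February 2051 through July 2051 contribute their day counts.
Then 1 day into August 2051.
Total: 30 + 28 + 31 + 30 + 31 + 30 + 31 + 1 = 212.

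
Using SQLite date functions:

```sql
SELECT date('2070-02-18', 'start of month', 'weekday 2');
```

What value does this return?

2070-02-04

`start of month` rewinds 2070-02-18 to 2070-02-01.
`weekday 2` advances to the next Tuesday; 2070-02-01 is a Saturday, so it moves forward to 2070-02-04.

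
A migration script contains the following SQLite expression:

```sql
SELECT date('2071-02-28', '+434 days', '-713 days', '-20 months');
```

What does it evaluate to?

Applying '+434 days' to 2071-02-28: counting 434 days forward gives 2072-05-07.
Applying '-713 days' to 2072-05-07: counting 713 days back gives 2070-05-25.
Adding -20 months to 2070-05-25 gives 2068-09-25.

2068-09-25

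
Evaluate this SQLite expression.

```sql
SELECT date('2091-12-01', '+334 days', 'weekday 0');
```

Applying '+334 days' to 2091-12-01: counting 334 days forward gives 2092-10-30.
`weekday 0` advances to the next Sunday; 2092-10-30 is a Thursday, so it moves forward to 2092-11-02.

2092-11-02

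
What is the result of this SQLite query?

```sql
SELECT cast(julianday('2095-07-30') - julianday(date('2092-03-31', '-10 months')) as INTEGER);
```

1521

Adding -10 months to 2092-03-31 gives 2091-05-31.
0 days remain in May 2091 after the 31st (31 − 31).
Full months from June 2091 through June 2095 contribute their day counts.
Then 30 days into July 2095.
Total: 0 + 30 + 31 + 31 + 30 + 31 + 30 + 31 + 31 + 29 + 31 + 30 + 31 + 30 + 31 + 31 + 30 + 31 + 30 + 31 + 31 + 28 + 31 + 30 + 31 + 30 + 31 + 31 + 30 + 31 + 30 + 31 + 31 + 28 + 31 + 30 + 31 + 30 + 31 + 31 + 30 + 31 + 30 + 31 + 31 + 28 + 31 + 30 + 31 + 30 + 30 = 1521.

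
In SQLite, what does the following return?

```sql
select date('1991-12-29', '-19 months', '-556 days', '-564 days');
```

Adding -19 months to 1991-12-29 gives 1990-05-29.
Applying '-556 days' to 1990-05-29: counting 556 days back gives 1988-11-19.
Applying '-564 days' to 1988-11-19: counting 564 days back gives 1987-05-05.

1987-05-05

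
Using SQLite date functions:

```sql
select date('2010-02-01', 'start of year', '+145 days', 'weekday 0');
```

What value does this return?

`start of year` rewinds 2010-02-01 to 2010-01-01.
Applying '+145 days' to 2010-01-01: counting 145 days forward gives 2010-05-26.
`weekday 0` advances to the next Sunday; 2010-05-26 is a Wednesday, so it moves forward to 2010-05-30.

2010-05-30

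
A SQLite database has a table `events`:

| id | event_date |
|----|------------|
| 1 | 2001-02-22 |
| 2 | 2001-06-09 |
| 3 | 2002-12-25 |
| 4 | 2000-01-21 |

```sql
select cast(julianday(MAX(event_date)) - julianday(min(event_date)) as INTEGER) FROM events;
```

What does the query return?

MIN = 2000-01-21, MAX = 2002-12-25.
10 days remain in January 2000 after the 21st (31 − 21).
Full months from February 2000 through November 2002 contribute their day counts.
Then 25 days into December 2002.
Total: 10 + 29 + 31 + 30 + 31 + 30 + 31 + 31 + 30 + 31 + 30 + 31 + 31 + 28 + 31 + 30 + 31 + 30 + 31 + 31 + 30 + 31 + 30 + 31 + 31 + 28 + 31 + 30 + 31 + 30 + 31 + 31 + 30 + 31 + 30 + 25 = 1069.

1069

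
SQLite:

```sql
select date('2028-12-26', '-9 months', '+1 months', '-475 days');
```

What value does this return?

Adding -9 months to 2028-12-26 gives 2028-03-26.
Adding +1 month to 2028-03-26 gives 2028-04-26.
Applying '-475 days' to 2028-04-26: counting 475 days back gives 2027-01-07.

2027-01-07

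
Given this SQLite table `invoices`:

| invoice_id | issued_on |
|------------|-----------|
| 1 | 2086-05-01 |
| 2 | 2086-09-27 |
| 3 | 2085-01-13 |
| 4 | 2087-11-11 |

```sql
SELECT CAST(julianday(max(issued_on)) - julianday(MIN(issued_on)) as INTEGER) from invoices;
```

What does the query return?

MIN = 2085-01-13, MAX = 2087-11-11.
18 days remain in January 2085 after the 13th (31 − 13).
Full months from February 2085 through October 2087 contribute their day counts.
Then 11 days into November 2087.
Total: 18 + 28 + 31 + 30 + 31 + 30 + 31 + 31 + 30 + 31 + 30 + 31 + 31 + 28 + 31 + 30 + 31 + 30 + 31 + 31 + 30 + 31 + 30 + 31 + 31 + 28 + 31 + 30 + 31 + 30 + 31 + 31 + 30 + 31 + 11 = 1032.

1032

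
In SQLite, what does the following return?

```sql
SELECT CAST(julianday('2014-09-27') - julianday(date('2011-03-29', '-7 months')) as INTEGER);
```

Adding -7 months to 2011-03-29 gives 2010-08-29.
2 days remain in August 2010 after the 29th (31 − 29).
Full months from September 2010 through August 2014 contribute their day counts.
Then 27 days into September 2014.
Total: 2 + 30 + 31 + 30 + 31 + 31 + 28 + 31 + 30 + 31 + 30 + 31 + 31 + 30 + 31 + 30 + 31 + 31 + 29 + 31 + 30 + 31 + 30 + 31 + 31 + 30 + 31 + 30 + 31 + 31 + 28 + 31 + 30 + 31 + 30 + 31 + 31 + 30 + 31 + 30 + 31 + 31 + 28 + 31 + 30 + 31 + 30 + 31 + 31 + 27 = 1490.

1490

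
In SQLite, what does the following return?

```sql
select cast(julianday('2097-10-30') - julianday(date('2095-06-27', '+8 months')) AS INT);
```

611

Adding +8 months to 2095-06-27 gives 2096-02-27.
2 days remain in February 2096 after the 27th (29 − 27).
Full months from March 2096 through September 2097 contribute their day counts.
Then 30 days into October 2097.
Total: 2 + 31 + 30 + 31 + 30 + 31 + 31 + 30 + 31 + 30 + 31 + 31 + 28 + 31 + 30 + 31 + 30 + 31 + 31 + 30 + 30 = 611.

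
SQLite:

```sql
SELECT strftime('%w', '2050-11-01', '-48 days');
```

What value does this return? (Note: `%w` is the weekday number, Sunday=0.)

3

First apply '-48 days': 2050-11-01 → 2050-09-14.
2050-09-14 is a Wednesday; with Sunday=0 that is 3.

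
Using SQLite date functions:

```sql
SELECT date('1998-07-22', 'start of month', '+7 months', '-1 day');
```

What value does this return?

1999-01-31

`start of month` rewinds 1998-07-22 to 1998-07-01.
Adding +7 months to 1998-07-01 gives 1999-02-01.
Going back 1 day from 1999-02-01 reaches 1999-01-31 (last day of January, 31 days).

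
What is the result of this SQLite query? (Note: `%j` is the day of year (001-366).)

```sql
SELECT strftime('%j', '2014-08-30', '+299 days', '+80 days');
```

256

First apply '+299 days', '+80 days': 2014-08-30 → 2015-09-13.
Day-of-year for 2015-09-13: days since 2015-01-01 inclusive = 256, zero-padded to 256.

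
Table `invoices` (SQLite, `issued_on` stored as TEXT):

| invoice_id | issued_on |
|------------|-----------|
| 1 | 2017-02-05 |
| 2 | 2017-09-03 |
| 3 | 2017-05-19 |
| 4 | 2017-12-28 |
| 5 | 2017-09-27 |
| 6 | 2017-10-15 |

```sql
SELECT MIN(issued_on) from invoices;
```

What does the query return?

2017-02-05

MIN over {2017-02-05, 2017-05-19, 2017-09-03, 2017-09-27, 2017-10-15, 2017-12-28}.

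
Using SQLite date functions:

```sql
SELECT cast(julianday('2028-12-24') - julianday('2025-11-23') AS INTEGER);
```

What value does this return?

1127

7 days remain in November 2025 after the 23rd (30 − 23).
Full months from December 2025 through November 2028 contribute their day counts.
Then 24 days into December 2028.
Total: 7 + 31 + 31 + 28 + 31 + 30 + 31 + 30 + 31 + 31 + 30 + 31 + 30 + 31 + 31 + 28 + 31 + 30 + 31 + 30 + 31 + 31 + 30 + 31 + 30 + 31 + 31 + 29 + 31 + 30 + 31 + 30 + 31 + 31 + 30 + 31 + 30 + 24 = 1127.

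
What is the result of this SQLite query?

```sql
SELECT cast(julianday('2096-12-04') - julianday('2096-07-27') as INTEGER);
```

130

4 days remain in July 2096 after the 27th (31 − 27).
August 2096: 31 days.
September 2096: 30 days.
October 2096: 31 days.
November 2096: 30 days.
Then 4 days into December 2096.
Total: 4 + 31 + 30 + 31 + 30 + 4 = 130.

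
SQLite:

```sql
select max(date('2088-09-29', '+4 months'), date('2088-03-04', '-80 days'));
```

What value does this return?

date('2088-09-29', '+4 months') → 2089-01-29.
date('2088-03-04', '-80 days') → 2087-12-15.
Later of the two is 2089-01-29.

2089-01-29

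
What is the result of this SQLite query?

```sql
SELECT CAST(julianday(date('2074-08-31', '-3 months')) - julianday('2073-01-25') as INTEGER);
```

491

Adding -3 months to 2074-08-31 gives 2074-05-31.
6 days remain in January 2073 after the 25th (31 − 25).
Full months from February 2073 through April 2074 contribute their day counts.
Then 31 days into May 2074.
Total: 6 + 28 + 31 + 30 + 31 + 30 + 31 + 31 + 30 + 31 + 30 + 31 + 31 + 28 + 31 + 30 + 31 = 491.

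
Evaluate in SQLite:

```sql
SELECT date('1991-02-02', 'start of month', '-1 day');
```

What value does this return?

`start of month` rewinds 1991-02-02 to 1991-02-01.
Going back 1 day from 1991-02-01 reaches 1991-01-31 (last day of January, 31 days).

1991-01-31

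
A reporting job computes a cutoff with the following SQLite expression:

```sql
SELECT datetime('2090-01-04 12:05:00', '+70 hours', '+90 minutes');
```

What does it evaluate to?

2090-01-07 11:35:00

+70 hours from 2090-01-04 12:05:00 is 2090-01-07 10:05:00 (crosses midnight).
90 minutes = 1h 30m; +90 minutes from 2090-01-07 10:05:00 is 2090-01-07 11:35:00.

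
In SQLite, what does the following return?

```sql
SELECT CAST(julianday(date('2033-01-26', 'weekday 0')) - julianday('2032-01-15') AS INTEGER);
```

381

`weekday 0` advances to the next Sunday; 2033-01-26 is a Wednesday, so it moves forward to 2033-01-30.
16 days remain in January 2032 after the 15th (31 − 15).
Full months from February 2032 through December 2032 contribute their day counts.
Then 30 days into January 2033.
Total: 16 + 29 + 31 + 30 + 31 + 30 + 31 + 31 + 30 + 31 + 30 + 31 + 30 = 381.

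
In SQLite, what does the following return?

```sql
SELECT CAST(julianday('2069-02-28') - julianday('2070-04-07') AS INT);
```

0 days remain in February 2069 after the 28th (28 − 28).
Full months from March 2069 through March 2070 contribute their day counts.
Then 7 days into April 2070.
Total: 0 + 31 + 30 + 31 + 30 + 31 + 31 + 30 + 31 + 30 + 31 + 31 + 28 + 31 + 7 = 403.
The subtraction is earlier − later, so the result is −403 → -403.

-403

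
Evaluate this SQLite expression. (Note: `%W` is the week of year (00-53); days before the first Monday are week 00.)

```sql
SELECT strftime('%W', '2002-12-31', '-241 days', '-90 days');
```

04

First apply '-241 days', '-90 days': 2002-12-31 → 2002-02-03.
2002-02-03 is a Sunday. SQLite's %W counts Mondays since the year started; the result is 04.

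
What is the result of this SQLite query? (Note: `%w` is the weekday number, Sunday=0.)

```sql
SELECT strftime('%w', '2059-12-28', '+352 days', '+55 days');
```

1

First apply '+352 days', '+55 days': 2059-12-28 → 2061-02-07.
2061-02-07 is a Monday; with Sunday=0 that is 1.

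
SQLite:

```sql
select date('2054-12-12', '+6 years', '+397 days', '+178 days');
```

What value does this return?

2062-07-10

Adding +6 years to 2054-12-12 gives 2060-12-12.
Applying '+397 days' to 2060-12-12: counting 397 days forward gives 2062-01-13.
Applying '+178 days' to 2062-01-13: counting 178 days forward gives 2062-07-10.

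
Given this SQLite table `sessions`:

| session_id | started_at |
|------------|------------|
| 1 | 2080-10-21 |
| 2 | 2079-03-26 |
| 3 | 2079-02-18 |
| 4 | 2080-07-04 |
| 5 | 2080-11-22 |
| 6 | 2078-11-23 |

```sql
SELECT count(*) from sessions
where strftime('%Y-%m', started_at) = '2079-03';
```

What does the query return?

1

Rows with year-month 2079-03: 2079-03-26 → 1.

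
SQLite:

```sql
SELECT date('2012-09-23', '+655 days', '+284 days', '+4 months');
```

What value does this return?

Applying '+655 days' to 2012-09-23: counting 655 days forward gives 2014-07-10.
Applying '+284 days' to 2014-07-10: counting 284 days forward gives 2015-04-20.
Adding +4 months to 2015-04-20 gives 2015-08-20.

2015-08-20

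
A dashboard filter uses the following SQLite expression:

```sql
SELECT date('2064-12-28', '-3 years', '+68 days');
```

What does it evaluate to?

Adding -3 years to 2064-12-28 gives 2061-12-28.
Applying '+68 days' to 2061-12-28: counting 68 days forward gives 2062-03-06.

2062-03-06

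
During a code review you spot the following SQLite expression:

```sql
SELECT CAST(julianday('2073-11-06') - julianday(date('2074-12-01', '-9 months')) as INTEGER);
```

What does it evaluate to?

-115

Adding -9 months to 2074-12-01 gives 2074-03-01.
24 days remain in November 2073 after the 6th (30 − 6).
December 2073: 31 days.
January 2074: 31 days.
February 2074: 28 days.
Then 1 day into March 2074.
Total: 24 + 31 + 31 + 28 + 1 = 115.
The subtraction is earlier − later, so the result is −115 → -115.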